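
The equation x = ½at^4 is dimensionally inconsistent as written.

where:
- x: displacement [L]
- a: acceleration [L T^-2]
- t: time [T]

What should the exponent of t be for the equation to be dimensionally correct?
The exponent of t should be 2: x = ½at^2

The LHS x has dimensions [L]; t has dimensions [T].
As written, the RHS ½at^4 (exponent 4 on t) has dimensions [L T^2], which does not match.
With exponent 2, the RHS ½at^2 has dimensions [L], matching the LHS.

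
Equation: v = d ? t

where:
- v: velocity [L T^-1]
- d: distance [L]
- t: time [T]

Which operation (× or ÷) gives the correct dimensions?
division (÷): v = d ÷ t

v [L T^-1]; d [L]; t [T].
d × t → [L T] ✗
d ÷ t → [L T^-1] ✓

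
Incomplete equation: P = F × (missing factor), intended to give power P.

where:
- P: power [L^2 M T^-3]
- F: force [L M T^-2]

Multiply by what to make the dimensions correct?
v (velocity), dimensions [L T^-1]

P has dimensions [L^2 M T^-3] and F has dimensions [L M T^-2].
The missing factor must have dimensions [L^2 M T^-3] / [L M T^-2] = [L T^-1], i.e. velocity (v).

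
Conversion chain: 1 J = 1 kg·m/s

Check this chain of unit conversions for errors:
The chain is incorrect (it contains an error).

Incorrect: Joule is kg·m²/s², not kg·m/s (that is momentum)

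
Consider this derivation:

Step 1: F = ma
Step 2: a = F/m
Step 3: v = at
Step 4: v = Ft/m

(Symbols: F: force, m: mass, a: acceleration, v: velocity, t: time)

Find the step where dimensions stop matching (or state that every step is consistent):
No step introduces an error — all steps are dimensionally consistent.

Step 1: F = ma → LHS [L M T^-2], RHS [L M T^-2] ✓
Step 2: a = F/m → LHS [L T^-2], RHS [L T^-2] ✓
Step 3: v = at → LHS [L T^-1], RHS [L T^-1] ✓
Step 4: v = Ft/m → LHS [L T^-1], RHS [L T^-1] ✓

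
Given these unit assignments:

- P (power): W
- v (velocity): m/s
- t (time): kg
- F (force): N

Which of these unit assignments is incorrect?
t

The variable t (time) should have units s, not kg.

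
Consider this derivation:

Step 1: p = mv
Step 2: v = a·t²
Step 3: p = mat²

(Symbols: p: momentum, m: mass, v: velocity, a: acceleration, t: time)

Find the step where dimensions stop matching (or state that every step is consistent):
Step 2

Step 1: p = mv → LHS [L M T^-1], RHS [L M T^-1] ✓
Step 2: v = a·t² → LHS [L T^-1], RHS [L] ✗

The first dimensional inconsistency appears in step 2: v = a·t²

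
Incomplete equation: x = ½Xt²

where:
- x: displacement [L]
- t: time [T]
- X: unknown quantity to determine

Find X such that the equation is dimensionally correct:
X = a (acceleration), dimensions [L T^-2]

x has dimensions [L]; the rest of the RHS (½ t²) has dimensions [T^2].
So X must have dimensions [L T^-2] — X = a (acceleration).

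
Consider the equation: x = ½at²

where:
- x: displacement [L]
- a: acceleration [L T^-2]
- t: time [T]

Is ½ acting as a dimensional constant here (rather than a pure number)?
No

x has dimensions [L] and at² already has dimensions [L], so the equation balances without ½ contributing any dimensions. ½ is a pure (dimensionless) number; changing or removing it would not affect dimensional consistency.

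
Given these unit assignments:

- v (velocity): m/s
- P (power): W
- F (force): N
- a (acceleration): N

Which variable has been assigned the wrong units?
a

The variable a (acceleration) should have units m/s², not N.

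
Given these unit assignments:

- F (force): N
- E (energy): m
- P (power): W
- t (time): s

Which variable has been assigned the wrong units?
E

The variable E (energy) should have units J, not m.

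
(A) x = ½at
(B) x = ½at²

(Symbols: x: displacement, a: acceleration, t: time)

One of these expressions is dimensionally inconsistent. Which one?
(A)

(A) x = ½at: LHS [L], RHS [L T^-1] ✗
(B) x = ½at²: LHS [L], RHS [L] ✓

Expression (A) x = ½at is dimensionally incorrect.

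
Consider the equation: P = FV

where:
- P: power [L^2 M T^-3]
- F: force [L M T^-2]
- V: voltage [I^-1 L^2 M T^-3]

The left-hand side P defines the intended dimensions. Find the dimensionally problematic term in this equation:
The right-hand side term FV

P has dimensions [L^2 M T^-3], but FV has dimensions [I^-1 L^3 M^2 T^-5], so the term FV is dimensionally wrong for P.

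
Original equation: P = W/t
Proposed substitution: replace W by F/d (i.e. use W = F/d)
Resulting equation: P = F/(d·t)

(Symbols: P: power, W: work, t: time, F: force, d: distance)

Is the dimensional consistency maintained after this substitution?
No

[W] = [L^2 M T^-2] and [F/d] = [M T^-2]. These differ, so the substitution replaces a quantity by one of different dimensions and the result P = F/(d·t) has LHS [L^2 M T^-3] vs RHS [M T^-3] — inconsistent.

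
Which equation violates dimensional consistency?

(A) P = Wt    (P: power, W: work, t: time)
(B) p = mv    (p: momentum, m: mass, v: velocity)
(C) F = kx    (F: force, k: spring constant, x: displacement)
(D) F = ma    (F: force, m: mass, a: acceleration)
(A) P = Wt

The equation (A) P = Wt is dimensionally incorrect.

LHS (P): [L^2 M T^-3]
RHS (Wt): [L^2 M T^-1] ✗

The dimensions do not match. The other three equations balance.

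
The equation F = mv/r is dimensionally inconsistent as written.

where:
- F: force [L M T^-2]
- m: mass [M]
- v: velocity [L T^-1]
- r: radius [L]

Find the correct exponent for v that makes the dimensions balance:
The exponent of v should be 2: F = mv^2/r

The LHS F has dimensions [L M T^-2]; v has dimensions [L T^-1].
As written, the RHS mv/r (exponent 1 on v) has dimensions [M T^-1], which does not match.
With exponent 2, the RHS mv^2/r has dimensions [L M T^-2], matching the LHS.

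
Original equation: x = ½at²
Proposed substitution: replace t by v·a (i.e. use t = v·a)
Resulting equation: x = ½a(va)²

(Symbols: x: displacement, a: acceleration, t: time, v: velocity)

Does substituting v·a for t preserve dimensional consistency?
No

[t] = [T] and [v·a] = [L^2 T^-3]. These differ, so the substitution replaces a quantity by one of different dimensions and the result x = ½a(va)² has LHS [L] vs RHS [L^5 T^-8] — inconsistent.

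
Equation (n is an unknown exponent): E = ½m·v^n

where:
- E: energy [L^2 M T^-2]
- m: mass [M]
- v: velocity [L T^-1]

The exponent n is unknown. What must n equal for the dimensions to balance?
n = 2

E has dimensions [L^2 M T^-2]; v has dimensions [L T^-1].
The rest of the RHS has dimensions [M], so v^n must supply [L^2 T^-2].
With n = 2: ½m·v^2 has dimensions [L^2 M T^-2], matching the LHS ✓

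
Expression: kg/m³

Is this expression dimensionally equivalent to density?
Yes

The expression kg/m³ has dimensions [L^-3 M], which is exactly density [L^-3 M].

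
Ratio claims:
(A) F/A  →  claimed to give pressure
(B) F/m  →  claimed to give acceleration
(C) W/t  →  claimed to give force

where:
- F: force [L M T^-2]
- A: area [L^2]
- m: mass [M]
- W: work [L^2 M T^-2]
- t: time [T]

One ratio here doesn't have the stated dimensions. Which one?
(C) W/t does not give force

(A) F/A: [L^-1 M T^-2] = pressure [L^-1 M T^-2] ✓
(B) F/m: [L T^-2] = acceleration [L T^-2] ✓
(C) W/t: [L^2 M T^-3] ≠ force [L M T^-2] ✗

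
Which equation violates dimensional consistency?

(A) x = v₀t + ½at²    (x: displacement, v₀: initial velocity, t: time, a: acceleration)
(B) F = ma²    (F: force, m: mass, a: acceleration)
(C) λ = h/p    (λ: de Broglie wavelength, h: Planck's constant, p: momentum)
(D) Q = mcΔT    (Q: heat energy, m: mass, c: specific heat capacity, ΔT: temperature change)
(B) F = ma²

The equation (B) F = ma² is dimensionally incorrect.

LHS (F): [L M T^-2]
RHS (ma²): [L^2 M T^-4] ✗

The dimensions do not match. The other three equations balance.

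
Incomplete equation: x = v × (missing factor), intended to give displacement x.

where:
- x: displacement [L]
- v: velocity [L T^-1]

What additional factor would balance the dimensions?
t (time), dimensions [T]

x has dimensions [L] and v has dimensions [L T^-1].
The missing factor must have dimensions [L] / [L T^-1] = [T], i.e. time (t).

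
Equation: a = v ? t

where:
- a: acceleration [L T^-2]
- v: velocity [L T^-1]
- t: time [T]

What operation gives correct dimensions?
division (÷): a = v ÷ t

a [L T^-2]; v [L T^-1]; t [T].
v × t → [L] ✗
v ÷ t → [L T^-2] ✓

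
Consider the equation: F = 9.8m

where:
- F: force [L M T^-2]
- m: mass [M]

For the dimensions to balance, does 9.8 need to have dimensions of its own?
Yes

F has dimensions [L M T^-2], while m alone has dimensions [M]. For the equation to balance, the factor 9.8 must carry dimensions [L T^-2] — it is a dimensional constant (a numerical value of a physical quantity with its units suppressed), not a pure number.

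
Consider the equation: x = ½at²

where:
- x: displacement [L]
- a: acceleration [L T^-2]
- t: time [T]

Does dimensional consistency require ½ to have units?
No

x has dimensions [L] and at² already has dimensions [L], so the equation balances without ½ contributing any dimensions. ½ is a pure (dimensionless) number; changing or removing it would not affect dimensional consistency.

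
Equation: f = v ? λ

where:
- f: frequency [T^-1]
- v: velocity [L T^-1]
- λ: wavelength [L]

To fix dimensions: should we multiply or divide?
division (÷): f = v ÷ λ

f [T^-1]; v [L T^-1]; λ [L].
v × λ → [L^2 T^-1] ✗
v ÷ λ → [T^-1] ✓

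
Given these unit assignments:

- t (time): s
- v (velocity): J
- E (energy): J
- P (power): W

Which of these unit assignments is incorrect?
v

The variable v (velocity) should have units m/s, not J.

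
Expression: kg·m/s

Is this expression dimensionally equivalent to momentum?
Yes

The expression kg·m/s has dimensions [L M T^-1], which is exactly momentum [L M T^-1].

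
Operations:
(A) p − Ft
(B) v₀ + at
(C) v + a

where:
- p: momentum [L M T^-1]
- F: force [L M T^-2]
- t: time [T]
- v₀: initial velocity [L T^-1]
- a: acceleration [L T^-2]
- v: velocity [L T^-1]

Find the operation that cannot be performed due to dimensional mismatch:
(C) v + a

(A) p − Ft: p [L M T^-1] and Ft [L M T^-1] — same dimensions ✓
(B) v₀ + at: v₀ [L T^-1] and at [L T^-1] — same dimensions ✓
(C) v + a: v [L T^-1] and a [L T^-2] — different dimensions cannot be added/subtracted ✗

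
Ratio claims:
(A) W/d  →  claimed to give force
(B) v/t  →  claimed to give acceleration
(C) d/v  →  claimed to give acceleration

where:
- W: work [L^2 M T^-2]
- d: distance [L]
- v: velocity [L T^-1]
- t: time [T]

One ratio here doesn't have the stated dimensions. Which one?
(C) d/v does not give acceleration

(A) W/d: [L M T^-2] = force [L M T^-2] ✓
(B) v/t: [L T^-2] = acceleration [L T^-2] ✓
(C) d/v: [T] ≠ acceleration [L T^-2] ✗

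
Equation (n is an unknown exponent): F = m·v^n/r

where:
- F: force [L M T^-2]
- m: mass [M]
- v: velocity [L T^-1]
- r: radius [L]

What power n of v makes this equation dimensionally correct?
n = 2

F has dimensions [L M T^-2]; v has dimensions [L T^-1].
The rest of the RHS has dimensions [L^-1 M], so v^n must supply [L^2 T^-2].
With n = 2: m·v^2/r has dimensions [L M T^-2], matching the LHS ✓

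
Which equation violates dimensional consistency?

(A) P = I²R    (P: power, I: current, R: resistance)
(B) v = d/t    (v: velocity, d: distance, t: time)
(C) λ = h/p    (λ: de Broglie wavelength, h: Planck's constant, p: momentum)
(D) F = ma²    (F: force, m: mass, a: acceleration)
(D) F = ma²

The equation (D) F = ma² is dimensionally incorrect.

LHS (F): [L M T^-2]
RHS (ma²): [L^2 M T^-4] ✗

The dimensions do not match. The other three equations balance.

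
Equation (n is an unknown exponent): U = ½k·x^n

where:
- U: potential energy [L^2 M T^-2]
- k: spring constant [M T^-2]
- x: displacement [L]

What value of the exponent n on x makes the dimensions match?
n = 2

U has dimensions [L^2 M T^-2]; x has dimensions [L].
The rest of the RHS has dimensions [M T^-2], so x^n must supply [L^2].
With n = 2: ½k·x^2 has dimensions [L^2 M T^-2], matching the LHS ✓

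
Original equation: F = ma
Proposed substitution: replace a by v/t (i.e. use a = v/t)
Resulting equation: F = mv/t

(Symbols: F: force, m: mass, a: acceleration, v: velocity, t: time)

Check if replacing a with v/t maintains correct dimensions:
Yes

[a] = [L T^-2] and [v/t] = [L T^-2]. These match, so the substitution replaces a quantity by one of the same dimensions and the result F = mv/t has LHS [L M T^-2] vs RHS [L M T^-2] — still consistent.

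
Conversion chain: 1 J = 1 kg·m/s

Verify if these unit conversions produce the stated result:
The chain is incorrect (it contains an error).

Incorrect: Joule is kg·m²/s², not kg·m/s (that is momentum)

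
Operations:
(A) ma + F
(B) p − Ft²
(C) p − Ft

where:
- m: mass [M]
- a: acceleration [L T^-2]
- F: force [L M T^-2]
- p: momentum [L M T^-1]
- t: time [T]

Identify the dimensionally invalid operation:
(B) p − Ft²

(A) ma + F: ma [L M T^-2] and F [L M T^-2] — same dimensions ✓
(B) p − Ft²: p [L M T^-1] and Ft² [L M] — different dimensions cannot be added/subtracted ✗
(C) p − Ft: p [L M T^-1] and Ft [L M T^-1] — same dimensions ✓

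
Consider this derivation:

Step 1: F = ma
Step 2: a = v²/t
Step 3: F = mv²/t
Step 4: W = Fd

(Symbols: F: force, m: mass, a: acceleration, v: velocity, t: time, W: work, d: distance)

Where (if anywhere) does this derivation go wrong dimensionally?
Step 2

Step 1: F = ma → LHS [L M T^-2], RHS [L M T^-2] ✓
Step 2: a = v²/t → LHS [L T^-2], RHS [L^2 T^-3] ✗

The first dimensional inconsistency appears in step 2: a = v²/t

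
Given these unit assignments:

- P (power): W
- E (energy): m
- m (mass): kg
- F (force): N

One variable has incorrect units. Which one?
E

The variable E (energy) should have units J, not m.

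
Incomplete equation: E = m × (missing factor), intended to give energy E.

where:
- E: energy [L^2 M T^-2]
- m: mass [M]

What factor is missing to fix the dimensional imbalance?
v² (velocity squared), dimensions [L^2 T^-2]

E has dimensions [L^2 M T^-2] and m has dimensions [M].
The missing factor must have dimensions [L^2 M T^-2] / [M] = [L^2 T^-2], i.e. velocity squared (v²).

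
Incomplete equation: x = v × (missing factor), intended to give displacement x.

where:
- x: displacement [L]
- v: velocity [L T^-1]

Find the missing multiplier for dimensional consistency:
t (time), dimensions [T]

x has dimensions [L] and v has dimensions [L T^-1].
The missing factor must have dimensions [L] / [L T^-1] = [T], i.e. time (t).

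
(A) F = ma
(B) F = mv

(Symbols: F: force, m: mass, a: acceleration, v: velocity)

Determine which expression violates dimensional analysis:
(B)

(A) F = ma: LHS [L M T^-2], RHS [L M T^-2] ✓
(B) F = mv: LHS [L M T^-2], RHS [L M T^-1] ✗

Expression (B) F = mv is dimensionally incorrect.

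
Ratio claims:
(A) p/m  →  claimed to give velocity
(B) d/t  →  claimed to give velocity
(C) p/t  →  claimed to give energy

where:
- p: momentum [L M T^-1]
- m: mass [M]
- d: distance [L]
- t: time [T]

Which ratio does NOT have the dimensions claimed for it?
(C) p/t does not give energy

(A) p/m: [L T^-1] = velocity [L T^-1] ✓
(B) d/t: [L T^-1] = velocity [L T^-1] ✓
(C) p/t: [L M T^-2] ≠ energy [L^2 M T^-2] ✗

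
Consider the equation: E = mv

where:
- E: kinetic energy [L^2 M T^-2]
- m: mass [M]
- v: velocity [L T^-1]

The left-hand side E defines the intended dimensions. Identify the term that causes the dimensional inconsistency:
The right-hand side term mv

E has dimensions [L^2 M T^-2], but mv has dimensions [L M T^-1], so the term mv is dimensionally wrong for E.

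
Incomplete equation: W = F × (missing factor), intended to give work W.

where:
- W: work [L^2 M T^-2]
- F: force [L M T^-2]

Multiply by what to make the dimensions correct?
d (distance), dimensions [L]

W has dimensions [L^2 M T^-2] and F has dimensions [L M T^-2].
The missing factor must have dimensions [L^2 M T^-2] / [L M T^-2] = [L], i.e. distance (d).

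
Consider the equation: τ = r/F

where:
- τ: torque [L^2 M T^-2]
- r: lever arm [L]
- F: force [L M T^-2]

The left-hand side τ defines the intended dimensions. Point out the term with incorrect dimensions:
The right-hand side term r/F

τ has dimensions [L^2 M T^-2], but r/F has dimensions [M^-1 T^2], so the term r/F is dimensionally wrong for τ.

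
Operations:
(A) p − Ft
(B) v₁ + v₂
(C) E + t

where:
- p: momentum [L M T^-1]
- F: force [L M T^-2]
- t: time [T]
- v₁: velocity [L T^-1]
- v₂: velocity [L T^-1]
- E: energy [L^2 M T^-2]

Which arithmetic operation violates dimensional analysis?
(C) E + t

(A) p − Ft: p [L M T^-1] and Ft [L M T^-1] — same dimensions ✓
(B) v₁ + v₂: v₁ [L T^-1] and v₂ [L T^-1] — same dimensions ✓
(C) E + t: E [L^2 M T^-2] and t [T] — different dimensions cannot be added/subtracted ✗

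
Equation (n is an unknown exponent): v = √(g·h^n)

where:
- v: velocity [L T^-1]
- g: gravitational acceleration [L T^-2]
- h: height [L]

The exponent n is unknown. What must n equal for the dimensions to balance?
n = 1

v has dimensions [L T^-1]; h has dimensions [L].
With n = 1: √(g·h^1) has dimensions [L T^-1], matching the LHS ✓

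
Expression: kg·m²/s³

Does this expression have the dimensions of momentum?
No

The expression kg·m²/s³ has dimensions [L^2 M T^-3], but momentum has dimensions [L M T^-1].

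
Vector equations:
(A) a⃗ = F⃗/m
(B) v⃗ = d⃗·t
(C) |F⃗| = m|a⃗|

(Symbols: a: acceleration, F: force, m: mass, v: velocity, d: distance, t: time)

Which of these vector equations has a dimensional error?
(B) v⃗ = d⃗·t

(A) a⃗ = F⃗/m: LHS [L T^-2], RHS [L T^-2] ✓ — force (vector) divided by mass (scalar)
(B) v⃗ = d⃗·t: LHS [L T^-1], RHS [L T] ✗ — velocity is displacement per time; should be d⃗/t
(C) |F⃗| = m|a⃗|: LHS [L M T^-2], RHS [L M T^-2] ✓ — magnitudes of vectors are scalars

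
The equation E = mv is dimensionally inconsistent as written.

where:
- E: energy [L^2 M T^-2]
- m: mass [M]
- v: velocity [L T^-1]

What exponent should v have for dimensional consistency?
The exponent of v should be 2: E = mv^2

The LHS E has dimensions [L^2 M T^-2]; v has dimensions [L T^-1].
As written, the RHS mv (exponent 1 on v) has dimensions [L M T^-1], which does not match.
With exponent 2, the RHS mv^2 has dimensions [L^2 M T^-2], matching the LHS.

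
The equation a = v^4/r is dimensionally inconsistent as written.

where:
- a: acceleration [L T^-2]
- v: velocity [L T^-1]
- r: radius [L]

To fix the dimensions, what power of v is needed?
The exponent of v should be 2: a = v^2/r

The LHS a has dimensions [L T^-2]; v has dimensions [L T^-1].
As written, the RHS v^4/r (exponent 4 on v) has dimensions [L^3 T^-4], which does not match.
With exponent 2, the RHS v^2/r has dimensions [L T^-2], matching the LHS.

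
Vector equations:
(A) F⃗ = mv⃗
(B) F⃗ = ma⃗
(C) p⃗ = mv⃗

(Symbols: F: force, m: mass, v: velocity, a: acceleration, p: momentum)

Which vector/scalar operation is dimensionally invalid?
(A) F⃗ = mv⃗

(A) F⃗ = mv⃗: LHS [L M T^-2], RHS [L M T^-1] ✗ — mass times velocity is momentum, not force; should be ma⃗
(B) F⃗ = ma⃗: LHS [L M T^-2], RHS [L M T^-2] ✓ — Force and acceleration are vectors, mass is a scalar
(C) p⃗ = mv⃗: LHS [L M T^-1], RHS [L M T^-1] ✓ — mass (scalar) times velocity (vector)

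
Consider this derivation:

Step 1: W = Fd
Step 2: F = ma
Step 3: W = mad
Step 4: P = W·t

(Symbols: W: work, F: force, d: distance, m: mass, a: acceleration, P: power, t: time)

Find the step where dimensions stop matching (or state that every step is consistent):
Step 4

Step 1: W = Fd → LHS [L^2 M T^-2], RHS [L^2 M T^-2] ✓
Step 2: F = ma → LHS [L M T^-2], RHS [L M T^-2] ✓
Step 3: W = mad → LHS [L^2 M T^-2], RHS [L^2 M T^-2] ✓
Step 4: P = W·t → LHS [L^2 M T^-3], RHS [L^2 M T^-1] ✗

The first dimensional inconsistency appears in step 4: P = W·t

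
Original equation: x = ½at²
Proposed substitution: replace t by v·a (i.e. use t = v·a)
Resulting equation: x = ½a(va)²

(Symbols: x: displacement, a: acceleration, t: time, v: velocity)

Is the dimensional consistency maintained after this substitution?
No

[t] = [T] and [v·a] = [L^2 T^-3]. These differ, so the substitution replaces a quantity by one of different dimensions and the result x = ½a(va)² has LHS [L] vs RHS [L^5 T^-8] — inconsistent.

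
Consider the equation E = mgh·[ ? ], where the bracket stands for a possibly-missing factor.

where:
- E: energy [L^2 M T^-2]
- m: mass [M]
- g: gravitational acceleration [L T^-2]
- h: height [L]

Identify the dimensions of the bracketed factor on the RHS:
Nothing is missing — the bracketed factor must be dimensionless.

E has dimensions [L^2 M T^-2] and mgh already has dimensions [L^2 M T^-2], so E = mgh is dimensionally complete.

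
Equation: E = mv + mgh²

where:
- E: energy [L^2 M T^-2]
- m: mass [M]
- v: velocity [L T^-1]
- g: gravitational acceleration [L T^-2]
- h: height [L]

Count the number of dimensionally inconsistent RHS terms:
2

LHS E: [L^2 M T^-2]
- mv: [L M T^-1] ✗
- mgh²: [L^3 M T^-2] ✗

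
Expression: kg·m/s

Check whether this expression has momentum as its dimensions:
Yes

The expression kg·m/s has dimensions [L M T^-1], which is exactly momentum [L M T^-1].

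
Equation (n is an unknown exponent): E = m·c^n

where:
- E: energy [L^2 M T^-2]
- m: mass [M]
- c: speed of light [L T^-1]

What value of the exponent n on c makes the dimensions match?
n = 2

E has dimensions [L^2 M T^-2]; c has dimensions [L T^-1].
The rest of the RHS has dimensions [M], so c^n must supply [L^2 T^-2].
With n = 2: m·c^2 has dimensions [L^2 M T^-2], matching the LHS ✓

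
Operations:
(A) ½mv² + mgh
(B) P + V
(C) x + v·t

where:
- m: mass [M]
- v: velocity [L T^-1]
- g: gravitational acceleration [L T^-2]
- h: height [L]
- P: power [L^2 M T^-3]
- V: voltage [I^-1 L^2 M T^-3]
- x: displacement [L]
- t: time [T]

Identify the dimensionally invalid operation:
(B) P + V

(A) ½mv² + mgh: ½mv² [L^2 M T^-2] and mgh [L^2 M T^-2] — same dimensions ✓
(B) P + V: P [L^2 M T^-3] and V [I^-1 L^2 M T^-3] — different dimensions cannot be added/subtracted ✗
(C) x + v·t: x [L] and v·t [L] — same dimensions ✓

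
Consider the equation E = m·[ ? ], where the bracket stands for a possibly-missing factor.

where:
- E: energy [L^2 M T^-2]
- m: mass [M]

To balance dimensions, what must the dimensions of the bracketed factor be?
[L^2 T^-2] — velocity squared (e.g. v²)

E has dimensions [L^2 M T^-2]; m has dimensions [M].
The bracketed factor must supply [L^2 M T^-2] / [M] = [L^2 T^-2].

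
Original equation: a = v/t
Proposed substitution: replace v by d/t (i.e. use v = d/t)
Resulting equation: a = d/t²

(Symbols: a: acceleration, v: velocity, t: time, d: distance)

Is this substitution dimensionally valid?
Yes

[v] = [L T^-1] and [d/t] = [L T^-1]. These match, so the substitution replaces a quantity by one of the same dimensions and the result a = d/t² has LHS [L T^-2] vs RHS [L T^-2] — still consistent.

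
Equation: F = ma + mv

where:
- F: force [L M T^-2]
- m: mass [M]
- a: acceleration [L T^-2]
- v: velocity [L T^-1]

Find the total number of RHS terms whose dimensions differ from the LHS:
1

LHS F: [L M T^-2]
- ma: [L M T^-2] ✓
- mv: [L M T^-1] ✗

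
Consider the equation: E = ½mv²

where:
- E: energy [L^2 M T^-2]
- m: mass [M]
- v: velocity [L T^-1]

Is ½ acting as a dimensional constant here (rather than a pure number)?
No

E has dimensions [L^2 M T^-2] and mv² already has dimensions [L^2 M T^-2], so the equation balances without ½ contributing any dimensions. ½ is a pure (dimensionless) number; changing or removing it would not affect dimensional consistency.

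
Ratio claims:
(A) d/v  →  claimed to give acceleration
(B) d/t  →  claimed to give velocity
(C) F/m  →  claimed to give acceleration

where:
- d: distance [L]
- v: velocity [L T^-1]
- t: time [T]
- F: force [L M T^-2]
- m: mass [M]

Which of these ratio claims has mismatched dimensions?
(A) d/v does not give acceleration

(A) d/v: [T] ≠ acceleration [L T^-2] ✗
(B) d/t: [L T^-1] = velocity [L T^-1] ✓
(C) F/m: [L T^-2] = acceleration [L T^-2] ✓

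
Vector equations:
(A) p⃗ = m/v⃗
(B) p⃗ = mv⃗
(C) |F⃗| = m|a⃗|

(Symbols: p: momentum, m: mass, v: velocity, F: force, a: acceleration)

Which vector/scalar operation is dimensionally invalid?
(A) p⃗ = m/v⃗

(A) p⃗ = m/v⃗: LHS [L M T^-1], RHS [L^-1 M T] ✗ — momentum is mass times velocity; should be mv⃗ (and division by a vector is undefined)
(B) p⃗ = mv⃗: LHS [L M T^-1], RHS [L M T^-1] ✓ — mass (scalar) times velocity (vector)
(C) |F⃗| = m|a⃗|: LHS [L M T^-2], RHS [L M T^-2] ✓ — magnitudes of vectors are scalars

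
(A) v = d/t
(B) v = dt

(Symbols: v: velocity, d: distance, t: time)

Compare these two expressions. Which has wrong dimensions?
(B)

(A) v = d/t: LHS [L T^-1], RHS [L T^-1] ✓
(B) v = dt: LHS [L T^-1], RHS [L T] ✗

Expression (B) v = dt is dimensionally incorrect.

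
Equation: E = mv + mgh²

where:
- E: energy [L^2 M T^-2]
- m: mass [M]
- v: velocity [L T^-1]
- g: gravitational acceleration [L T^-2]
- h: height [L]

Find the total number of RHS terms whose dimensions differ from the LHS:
2

LHS E: [L^2 M T^-2]
- mv: [L M T^-1] ✗
- mgh²: [L^3 M T^-2] ✗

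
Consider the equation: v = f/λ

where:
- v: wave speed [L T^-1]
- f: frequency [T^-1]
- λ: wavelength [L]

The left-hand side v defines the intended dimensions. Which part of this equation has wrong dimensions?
The right-hand side term f/λ

v has dimensions [L T^-1], but f/λ has dimensions [L^-1 T^-1], so the term f/λ is dimensionally wrong for v.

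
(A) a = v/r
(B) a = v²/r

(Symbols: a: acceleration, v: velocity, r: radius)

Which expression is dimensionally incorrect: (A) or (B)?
(A)

(A) a = v/r: LHS [L T^-2], RHS [T^-1] ✗
(B) a = v²/r: LHS [L T^-2], RHS [L T^-2] ✓

Expression (A) a = v/r is dimensionally incorrect.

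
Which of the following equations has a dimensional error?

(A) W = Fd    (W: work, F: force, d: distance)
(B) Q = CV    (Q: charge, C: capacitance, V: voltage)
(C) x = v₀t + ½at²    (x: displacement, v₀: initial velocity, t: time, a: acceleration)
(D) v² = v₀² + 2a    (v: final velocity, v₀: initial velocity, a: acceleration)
(D) v² = v₀² + 2a

The equation (D) v² = v₀² + 2a is dimensionally incorrect.

LHS (v²): [L^2 T^-2]
RHS terms:
  - v₀²: [L^2 T^-2] ✓
  - 2a: [L T^-2] ✗ (does not match LHS)

The dimensions do not match. The other three equations balance.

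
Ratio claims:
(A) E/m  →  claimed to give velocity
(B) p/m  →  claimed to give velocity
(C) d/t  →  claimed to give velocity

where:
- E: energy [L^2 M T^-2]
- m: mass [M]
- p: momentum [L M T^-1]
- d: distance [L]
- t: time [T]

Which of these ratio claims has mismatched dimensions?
(A) E/m does not give velocity

(A) E/m: [L^2 T^-2] ≠ velocity [L T^-1] ✗
(B) p/m: [L T^-1] = velocity [L T^-1] ✓
(C) d/t: [L T^-1] = velocity [L T^-1] ✓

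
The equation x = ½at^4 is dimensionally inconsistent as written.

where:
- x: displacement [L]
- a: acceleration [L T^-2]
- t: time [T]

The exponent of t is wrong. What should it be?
The exponent of t should be 2: x = ½at^2

The LHS x has dimensions [L]; t has dimensions [T].
As written, the RHS ½at^4 (exponent 4 on t) has dimensions [L T^2], which does not match.
With exponent 2, the RHS ½at^2 has dimensions [L], matching the LHS.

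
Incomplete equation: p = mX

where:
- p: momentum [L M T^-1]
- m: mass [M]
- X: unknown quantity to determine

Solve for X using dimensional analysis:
X = v (velocity), dimensions [L T^-1]

p has dimensions [L M T^-1]; the rest of the RHS (m) has dimensions [M].
So X must have dimensions [L T^-1] — X = v (velocity).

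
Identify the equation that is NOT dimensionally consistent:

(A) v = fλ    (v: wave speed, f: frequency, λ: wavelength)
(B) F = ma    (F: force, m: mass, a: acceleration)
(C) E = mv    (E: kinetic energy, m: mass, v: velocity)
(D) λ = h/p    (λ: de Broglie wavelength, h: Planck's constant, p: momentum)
(C) E = mv

The equation (C) E = mv is dimensionally incorrect.

LHS (E): [L^2 M T^-2]
RHS (mv): [L M T^-1] ✗

The dimensions do not match. The other three equations balance.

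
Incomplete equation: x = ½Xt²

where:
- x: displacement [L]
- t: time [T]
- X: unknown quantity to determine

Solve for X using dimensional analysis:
X = a (acceleration), dimensions [L T^-2]

x has dimensions [L]; the rest of the RHS (½ t²) has dimensions [T^2].
So X must have dimensions [L T^-2] — X = a (acceleration).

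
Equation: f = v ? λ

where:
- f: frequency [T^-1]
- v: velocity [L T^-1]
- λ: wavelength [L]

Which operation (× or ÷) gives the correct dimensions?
division (÷): f = v ÷ λ

f [T^-1]; v [L T^-1]; λ [L].
v × λ → [L^2 T^-1] ✗
v ÷ λ → [T^-1] ✓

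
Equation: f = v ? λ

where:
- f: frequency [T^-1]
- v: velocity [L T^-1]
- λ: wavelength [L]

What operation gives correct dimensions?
division (÷): f = v ÷ λ

f [T^-1]; v [L T^-1]; λ [L].
v × λ → [L^2 T^-1] ✗
v ÷ λ → [T^-1] ✓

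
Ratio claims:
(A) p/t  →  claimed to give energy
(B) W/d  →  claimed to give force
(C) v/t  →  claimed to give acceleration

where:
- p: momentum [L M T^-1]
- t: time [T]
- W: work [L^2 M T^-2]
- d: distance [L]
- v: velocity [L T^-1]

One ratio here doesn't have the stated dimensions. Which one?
(A) p/t does not give energy

(A) p/t: [L M T^-2] ≠ energy [L^2 M T^-2] ✗
(B) W/d: [L M T^-2] = force [L M T^-2] ✓
(C) v/t: [L T^-2] = acceleration [L T^-2] ✓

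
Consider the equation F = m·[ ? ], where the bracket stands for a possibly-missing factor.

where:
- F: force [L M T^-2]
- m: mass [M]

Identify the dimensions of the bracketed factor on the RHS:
[L T^-2] — acceleration (e.g. a)

F has dimensions [L M T^-2]; m has dimensions [M].
The bracketed factor must supply [L M T^-2] / [M] = [L T^-2].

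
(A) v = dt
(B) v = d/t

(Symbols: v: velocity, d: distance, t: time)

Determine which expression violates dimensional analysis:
(A)

(A) v = dt: LHS [L T^-1], RHS [L T] ✗
(B) v = d/t: LHS [L T^-1], RHS [L T^-1] ✓

Expression (A) v = dt is dimensionally incorrect.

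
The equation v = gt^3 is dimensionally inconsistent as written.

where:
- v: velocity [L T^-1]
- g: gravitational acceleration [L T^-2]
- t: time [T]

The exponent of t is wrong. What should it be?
The exponent of t should be 1: v = gt

The LHS v has dimensions [L T^-1]; t has dimensions [T].
As written, the RHS gt^3 (exponent 3 on t) has dimensions [L T], which does not match.
With exponent 1, the RHS gt has dimensions [L T^-1], matching the LHS.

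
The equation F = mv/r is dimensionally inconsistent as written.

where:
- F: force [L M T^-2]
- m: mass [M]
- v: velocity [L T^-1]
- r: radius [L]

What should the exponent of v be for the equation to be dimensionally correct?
The exponent of v should be 2: F = mv^2/r

The LHS F has dimensions [L M T^-2]; v has dimensions [L T^-1].
As written, the RHS mv/r (exponent 1 on v) has dimensions [M T^-1], which does not match.
With exponent 2, the RHS mv^2/r has dimensions [L M T^-2], matching the LHS.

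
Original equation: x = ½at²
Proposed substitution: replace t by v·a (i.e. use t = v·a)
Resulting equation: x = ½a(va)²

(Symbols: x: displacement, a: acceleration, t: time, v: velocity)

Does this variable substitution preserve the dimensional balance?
No

[t] = [T] and [v·a] = [L^2 T^-3]. These differ, so the substitution replaces a quantity by one of different dimensions and the result x = ½a(va)² has LHS [L] vs RHS [L^5 T^-8] — inconsistent.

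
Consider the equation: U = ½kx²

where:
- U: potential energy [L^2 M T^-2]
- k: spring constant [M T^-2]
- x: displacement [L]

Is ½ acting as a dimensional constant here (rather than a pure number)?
No

U has dimensions [L^2 M T^-2] and kx² already has dimensions [L^2 M T^-2], so the equation balances without ½ contributing any dimensions. ½ is a pure (dimensionless) number; changing or removing it would not affect dimensional consistency.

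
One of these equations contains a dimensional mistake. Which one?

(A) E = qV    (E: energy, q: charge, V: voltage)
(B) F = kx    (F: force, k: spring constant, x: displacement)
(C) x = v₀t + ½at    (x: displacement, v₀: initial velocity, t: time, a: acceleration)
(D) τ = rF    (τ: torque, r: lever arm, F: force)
(C) x = v₀t + ½at

The equation (C) x = v₀t + ½at is dimensionally incorrect.

LHS (x): [L]
RHS terms:
  - v₀t: [L] ✓
  - ½at: [L T^-1] ✗ (does not match LHS)

The dimensions do not match. The other three equations balance.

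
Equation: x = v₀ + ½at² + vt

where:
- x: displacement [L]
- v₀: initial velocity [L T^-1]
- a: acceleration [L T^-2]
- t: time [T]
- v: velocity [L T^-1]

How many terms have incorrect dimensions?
1

LHS x: [L]
- v₀: [L T^-1] ✗
- ½at²: [L] ✓
- vt: [L] ✓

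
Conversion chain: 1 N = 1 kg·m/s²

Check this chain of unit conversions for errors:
The chain is correct (no errors).

Correct: Newton is defined as kg·m/s²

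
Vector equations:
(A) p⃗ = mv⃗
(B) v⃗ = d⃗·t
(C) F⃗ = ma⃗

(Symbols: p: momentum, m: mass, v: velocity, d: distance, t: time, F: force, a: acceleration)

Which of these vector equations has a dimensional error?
(B) v⃗ = d⃗·t

(A) p⃗ = mv⃗: LHS [L M T^-1], RHS [L M T^-1] ✓ — mass (scalar) times velocity (vector)
(B) v⃗ = d⃗·t: LHS [L T^-1], RHS [L T] ✗ — velocity is displacement per time; should be d⃗/t
(C) F⃗ = ma⃗: LHS [L M T^-2], RHS [L M T^-2] ✓ — Force and acceleration are vectors, mass is a scalar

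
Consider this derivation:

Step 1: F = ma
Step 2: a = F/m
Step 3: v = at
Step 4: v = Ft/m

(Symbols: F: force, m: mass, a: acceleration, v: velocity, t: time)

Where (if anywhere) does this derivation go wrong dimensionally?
No step introduces an error — all steps are dimensionally consistent.

Step 1: F = ma → LHS [L M T^-2], RHS [L M T^-2] ✓
Step 2: a = F/m → LHS [L T^-2], RHS [L T^-2] ✓
Step 3: v = at → LHS [L T^-1], RHS [L T^-1] ✓
Step 4: v = Ft/m → LHS [L T^-1], RHS [L T^-1] ✓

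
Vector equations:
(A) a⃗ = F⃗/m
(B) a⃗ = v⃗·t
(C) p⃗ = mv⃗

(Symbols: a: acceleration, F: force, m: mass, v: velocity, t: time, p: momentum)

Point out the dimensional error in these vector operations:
(B) a⃗ = v⃗·t

(A) a⃗ = F⃗/m: LHS [L T^-2], RHS [L T^-2] ✓ — force (vector) divided by mass (scalar)
(B) a⃗ = v⃗·t: LHS [L T^-2], RHS [L] ✗ — acceleration is velocity per time; should be v⃗/t
(C) p⃗ = mv⃗: LHS [L M T^-1], RHS [L M T^-1] ✓ — mass (scalar) times velocity (vector)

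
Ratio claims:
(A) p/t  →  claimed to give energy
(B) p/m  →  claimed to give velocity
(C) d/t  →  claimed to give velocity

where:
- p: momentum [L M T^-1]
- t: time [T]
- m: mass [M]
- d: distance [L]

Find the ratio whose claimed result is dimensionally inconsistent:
(A) p/t does not give energy

(A) p/t: [L M T^-2] ≠ energy [L^2 M T^-2] ✗
(B) p/m: [L T^-1] = velocity [L T^-1] ✓
(C) d/t: [L T^-1] = velocity [L T^-1] ✓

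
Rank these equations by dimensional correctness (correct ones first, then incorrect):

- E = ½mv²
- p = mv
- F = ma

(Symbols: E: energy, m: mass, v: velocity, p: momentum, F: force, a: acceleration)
Dimensionally correct: E = ½mv², p = mv, F = ma
Dimensionally incorrect: none
Ordered (correct first, then incorrect): E = ½mv², p = mv, F = ma

- E = ½mv²: LHS [L^2 M T^-2], RHS [L^2 M T^-2] → correct ✓
- p = mv: LHS [L M T^-1], RHS [L M T^-1] → correct ✓
- F = ma: LHS [L M T^-2], RHS [L M T^-2] → correct ✓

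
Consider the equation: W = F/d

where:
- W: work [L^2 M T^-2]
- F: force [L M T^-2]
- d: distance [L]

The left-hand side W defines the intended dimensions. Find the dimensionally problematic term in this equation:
The right-hand side term F/d

W has dimensions [L^2 M T^-2], but F/d has dimensions [M T^-2], so the term F/d is dimensionally wrong for W.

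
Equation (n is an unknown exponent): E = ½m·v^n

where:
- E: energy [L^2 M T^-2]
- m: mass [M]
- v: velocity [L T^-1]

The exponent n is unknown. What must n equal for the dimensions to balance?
n = 2

E has dimensions [L^2 M T^-2]; v has dimensions [L T^-1].
The rest of the RHS has dimensions [M], so v^n must supply [L^2 T^-2].
With n = 2: ½m·v^2 has dimensions [L^2 M T^-2], matching the LHS ✓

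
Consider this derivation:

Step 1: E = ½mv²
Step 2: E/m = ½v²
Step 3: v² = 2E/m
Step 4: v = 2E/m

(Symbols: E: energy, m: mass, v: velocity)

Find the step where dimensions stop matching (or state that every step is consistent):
Step 4

Step 1: E = ½mv² → LHS [L^2 M T^-2], RHS [L^2 M T^-2] ✓
Step 2: E/m = ½v² → LHS [L^2 T^-2], RHS [L^2 T^-2] ✓
Step 3: v² = 2E/m → LHS [L^2 T^-2], RHS [L^2 T^-2] ✓
Step 4: v = 2E/m → LHS [L T^-1], RHS [L^2 T^-2] ✗

The first dimensional inconsistency appears in step 4: v = 2E/m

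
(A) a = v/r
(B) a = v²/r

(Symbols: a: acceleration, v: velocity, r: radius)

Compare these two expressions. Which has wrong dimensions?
(A)

(A) a = v/r: LHS [L T^-2], RHS [T^-1] ✗
(B) a = v²/r: LHS [L T^-2], RHS [L T^-2] ✓

Expression (A) a = v/r is dimensionally incorrect.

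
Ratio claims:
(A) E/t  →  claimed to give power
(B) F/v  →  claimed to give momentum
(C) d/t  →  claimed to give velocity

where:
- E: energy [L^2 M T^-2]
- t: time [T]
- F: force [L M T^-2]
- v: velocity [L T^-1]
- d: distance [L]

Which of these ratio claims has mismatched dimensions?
(B) F/v does not give momentum

(A) E/t: [L^2 M T^-3] = power [L^2 M T^-3] ✓
(B) F/v: [M T^-1] ≠ momentum [L M T^-1] ✗
(C) d/t: [L T^-1] = velocity [L T^-1] ✓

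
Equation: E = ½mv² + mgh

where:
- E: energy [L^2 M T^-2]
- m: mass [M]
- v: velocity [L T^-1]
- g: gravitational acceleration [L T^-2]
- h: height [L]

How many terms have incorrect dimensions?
0

LHS E: [L^2 M T^-2]
- ½mv²: [L^2 M T^-2] ✓
- mgh: [L^2 M T^-2] ✓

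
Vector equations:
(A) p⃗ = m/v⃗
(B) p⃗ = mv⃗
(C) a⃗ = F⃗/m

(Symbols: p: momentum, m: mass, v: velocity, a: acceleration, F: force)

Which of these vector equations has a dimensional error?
(A) p⃗ = m/v⃗

(A) p⃗ = m/v⃗: LHS [L M T^-1], RHS [L^-1 M T] ✗ — momentum is mass times velocity; should be mv⃗ (and division by a vector is undefined)
(B) p⃗ = mv⃗: LHS [L M T^-1], RHS [L M T^-1] ✓ — mass (scalar) times velocity (vector)
(C) a⃗ = F⃗/m: LHS [L T^-2], RHS [L T^-2] ✓ — force (vector) divided by mass (scalar)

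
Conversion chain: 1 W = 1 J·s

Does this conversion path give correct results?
The chain is incorrect (it contains an error).

Incorrect: Watt is J/s, not J·s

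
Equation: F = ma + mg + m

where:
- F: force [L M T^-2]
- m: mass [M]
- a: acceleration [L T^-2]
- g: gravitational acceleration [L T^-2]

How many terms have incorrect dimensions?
1

LHS F: [L M T^-2]
- ma: [L M T^-2] ✓
- mg: [L M T^-2] ✓
- m: [M] ✗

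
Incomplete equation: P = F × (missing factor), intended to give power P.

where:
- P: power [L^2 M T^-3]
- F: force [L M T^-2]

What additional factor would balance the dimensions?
v (velocity), dimensions [L T^-1]

P has dimensions [L^2 M T^-3] and F has dimensions [L M T^-2].
The missing factor must have dimensions [L^2 M T^-3] / [L M T^-2] = [L T^-1], i.e. velocity (v).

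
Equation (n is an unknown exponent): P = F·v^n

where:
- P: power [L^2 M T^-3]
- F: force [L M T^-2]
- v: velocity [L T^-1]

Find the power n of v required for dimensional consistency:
n = 1

P has dimensions [L^2 M T^-3]; v has dimensions [L T^-1].
The rest of the RHS has dimensions [L M T^-2], so v^n must supply [L T^-1].
With n = 1: F·v^1 has dimensions [L^2 M T^-3], matching the LHS ✓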